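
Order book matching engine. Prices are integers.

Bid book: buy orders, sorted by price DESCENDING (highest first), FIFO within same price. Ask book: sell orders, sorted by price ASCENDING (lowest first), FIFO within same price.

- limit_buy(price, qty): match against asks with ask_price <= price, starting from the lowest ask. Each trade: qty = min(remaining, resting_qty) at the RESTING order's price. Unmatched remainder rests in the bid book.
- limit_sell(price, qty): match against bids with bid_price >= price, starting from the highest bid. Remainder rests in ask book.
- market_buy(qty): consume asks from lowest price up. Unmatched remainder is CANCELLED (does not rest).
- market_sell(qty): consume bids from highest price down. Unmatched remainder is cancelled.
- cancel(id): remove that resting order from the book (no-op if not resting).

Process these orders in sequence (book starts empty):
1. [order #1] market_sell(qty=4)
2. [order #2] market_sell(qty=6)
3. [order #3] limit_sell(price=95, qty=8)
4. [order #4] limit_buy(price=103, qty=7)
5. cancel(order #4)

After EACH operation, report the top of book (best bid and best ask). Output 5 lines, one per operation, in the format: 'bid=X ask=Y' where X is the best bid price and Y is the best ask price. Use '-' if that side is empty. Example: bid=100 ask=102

Answer: bid=- ask=-
bid=- ask=-
bid=- ask=95
bid=- ask=95
bid=- ask=95

Derivation:
After op 1 [order #1] market_sell(qty=4): fills=none; bids=[-] asks=[-]
After op 2 [order #2] market_sell(qty=6): fills=none; bids=[-] asks=[-]
After op 3 [order #3] limit_sell(price=95, qty=8): fills=none; bids=[-] asks=[#3:8@95]
After op 4 [order #4] limit_buy(price=103, qty=7): fills=#4x#3:7@95; bids=[-] asks=[#3:1@95]
After op 5 cancel(order #4): fills=none; bids=[-] asks=[#3:1@95]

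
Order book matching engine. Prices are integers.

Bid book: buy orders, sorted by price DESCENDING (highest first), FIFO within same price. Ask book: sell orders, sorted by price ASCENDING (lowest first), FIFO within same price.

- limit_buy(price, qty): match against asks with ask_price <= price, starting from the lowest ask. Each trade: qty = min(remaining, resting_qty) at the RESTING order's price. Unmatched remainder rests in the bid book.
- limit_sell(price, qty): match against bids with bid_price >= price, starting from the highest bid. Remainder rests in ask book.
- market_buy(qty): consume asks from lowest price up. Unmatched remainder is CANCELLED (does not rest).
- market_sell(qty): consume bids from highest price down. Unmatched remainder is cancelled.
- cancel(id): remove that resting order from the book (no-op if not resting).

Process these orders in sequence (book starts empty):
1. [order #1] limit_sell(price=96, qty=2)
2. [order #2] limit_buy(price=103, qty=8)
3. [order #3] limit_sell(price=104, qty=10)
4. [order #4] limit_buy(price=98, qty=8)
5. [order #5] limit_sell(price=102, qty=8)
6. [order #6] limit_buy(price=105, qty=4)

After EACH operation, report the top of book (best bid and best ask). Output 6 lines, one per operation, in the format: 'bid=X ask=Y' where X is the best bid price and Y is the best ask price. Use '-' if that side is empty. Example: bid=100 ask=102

Answer: bid=- ask=96
bid=103 ask=-
bid=103 ask=104
bid=103 ask=104
bid=98 ask=102
bid=98 ask=104

Derivation:
After op 1 [order #1] limit_sell(price=96, qty=2): fills=none; bids=[-] asks=[#1:2@96]
After op 2 [order #2] limit_buy(price=103, qty=8): fills=#2x#1:2@96; bids=[#2:6@103] asks=[-]
After op 3 [order #3] limit_sell(price=104, qty=10): fills=none; bids=[#2:6@103] asks=[#3:10@104]
After op 4 [order #4] limit_buy(price=98, qty=8): fills=none; bids=[#2:6@103 #4:8@98] asks=[#3:10@104]
After op 5 [order #5] limit_sell(price=102, qty=8): fills=#2x#5:6@103; bids=[#4:8@98] asks=[#5:2@102 #3:10@104]
After op 6 [order #6] limit_buy(price=105, qty=4): fills=#6x#5:2@102 #6x#3:2@104; bids=[#4:8@98] asks=[#3:8@104]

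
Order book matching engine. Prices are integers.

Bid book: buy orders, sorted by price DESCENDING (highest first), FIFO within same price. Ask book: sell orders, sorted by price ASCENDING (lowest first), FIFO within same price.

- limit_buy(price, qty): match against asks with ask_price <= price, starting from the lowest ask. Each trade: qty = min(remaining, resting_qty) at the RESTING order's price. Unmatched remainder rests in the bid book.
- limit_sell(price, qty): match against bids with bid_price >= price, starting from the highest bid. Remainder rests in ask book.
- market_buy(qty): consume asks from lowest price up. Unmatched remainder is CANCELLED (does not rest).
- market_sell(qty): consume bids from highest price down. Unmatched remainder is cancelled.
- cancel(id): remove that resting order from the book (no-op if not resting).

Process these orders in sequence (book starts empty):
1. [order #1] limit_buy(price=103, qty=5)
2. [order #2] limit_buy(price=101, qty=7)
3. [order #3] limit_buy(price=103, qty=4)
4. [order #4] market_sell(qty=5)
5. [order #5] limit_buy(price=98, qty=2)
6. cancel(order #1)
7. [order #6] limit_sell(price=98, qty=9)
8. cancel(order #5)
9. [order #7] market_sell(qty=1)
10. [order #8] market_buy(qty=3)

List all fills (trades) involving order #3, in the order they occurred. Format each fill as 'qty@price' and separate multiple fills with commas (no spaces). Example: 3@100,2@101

Answer: 4@103

Derivation:
After op 1 [order #1] limit_buy(price=103, qty=5): fills=none; bids=[#1:5@103] asks=[-]
After op 2 [order #2] limit_buy(price=101, qty=7): fills=none; bids=[#1:5@103 #2:7@101] asks=[-]
After op 3 [order #3] limit_buy(price=103, qty=4): fills=none; bids=[#1:5@103 #3:4@103 #2:7@101] asks=[-]
After op 4 [order #4] market_sell(qty=5): fills=#1x#4:5@103; bids=[#3:4@103 #2:7@101] asks=[-]
After op 5 [order #5] limit_buy(price=98, qty=2): fills=none; bids=[#3:4@103 #2:7@101 #5:2@98] asks=[-]
After op 6 cancel(order #1): fills=none; bids=[#3:4@103 #2:7@101 #5:2@98] asks=[-]
After op 7 [order #6] limit_sell(price=98, qty=9): fills=#3x#6:4@103 #2x#6:5@101; bids=[#2:2@101 #5:2@98] asks=[-]
After op 8 cancel(order #5): fills=none; bids=[#2:2@101] asks=[-]
After op 9 [order #7] market_sell(qty=1): fills=#2x#7:1@101; bids=[#2:1@101] asks=[-]
After op 10 [order #8] market_buy(qty=3): fills=none; bids=[#2:1@101] asks=[-]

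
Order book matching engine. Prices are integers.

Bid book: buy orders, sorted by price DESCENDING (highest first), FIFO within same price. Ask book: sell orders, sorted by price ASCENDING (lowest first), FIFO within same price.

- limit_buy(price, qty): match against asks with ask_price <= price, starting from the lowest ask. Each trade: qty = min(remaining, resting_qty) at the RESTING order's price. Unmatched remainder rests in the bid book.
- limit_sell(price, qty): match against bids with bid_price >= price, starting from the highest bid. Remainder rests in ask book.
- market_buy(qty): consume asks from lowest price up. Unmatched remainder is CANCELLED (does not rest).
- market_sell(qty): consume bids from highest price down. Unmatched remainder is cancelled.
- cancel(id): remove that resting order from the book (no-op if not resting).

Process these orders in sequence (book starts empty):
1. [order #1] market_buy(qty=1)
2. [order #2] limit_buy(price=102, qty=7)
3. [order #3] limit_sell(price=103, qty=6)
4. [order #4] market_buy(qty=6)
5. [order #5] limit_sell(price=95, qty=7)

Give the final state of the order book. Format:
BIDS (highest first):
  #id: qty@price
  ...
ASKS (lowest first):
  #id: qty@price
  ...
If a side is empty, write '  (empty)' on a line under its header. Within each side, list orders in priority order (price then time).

Answer: BIDS (highest first):
  (empty)
ASKS (lowest first):
  (empty)

Derivation:
After op 1 [order #1] market_buy(qty=1): fills=none; bids=[-] asks=[-]
After op 2 [order #2] limit_buy(price=102, qty=7): fills=none; bids=[#2:7@102] asks=[-]
After op 3 [order #3] limit_sell(price=103, qty=6): fills=none; bids=[#2:7@102] asks=[#3:6@103]
After op 4 [order #4] market_buy(qty=6): fills=#4x#3:6@103; bids=[#2:7@102] asks=[-]
After op 5 [order #5] limit_sell(price=95, qty=7): fills=#2x#5:7@102; bids=[-] asks=[-]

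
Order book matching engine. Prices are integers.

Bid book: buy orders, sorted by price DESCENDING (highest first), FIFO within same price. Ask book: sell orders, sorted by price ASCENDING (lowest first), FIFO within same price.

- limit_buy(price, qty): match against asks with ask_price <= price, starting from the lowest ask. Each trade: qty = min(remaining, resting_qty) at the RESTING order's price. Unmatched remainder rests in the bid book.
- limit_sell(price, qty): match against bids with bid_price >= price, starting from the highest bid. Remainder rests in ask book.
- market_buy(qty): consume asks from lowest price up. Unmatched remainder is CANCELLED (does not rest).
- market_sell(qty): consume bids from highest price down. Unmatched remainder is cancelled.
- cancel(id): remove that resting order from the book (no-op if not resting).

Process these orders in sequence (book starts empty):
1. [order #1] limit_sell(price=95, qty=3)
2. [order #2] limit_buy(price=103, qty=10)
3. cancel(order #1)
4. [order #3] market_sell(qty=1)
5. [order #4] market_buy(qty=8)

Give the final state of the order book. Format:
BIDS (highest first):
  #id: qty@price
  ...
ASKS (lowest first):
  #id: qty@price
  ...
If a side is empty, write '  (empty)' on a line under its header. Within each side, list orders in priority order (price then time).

After op 1 [order #1] limit_sell(price=95, qty=3): fills=none; bids=[-] asks=[#1:3@95]
After op 2 [order #2] limit_buy(price=103, qty=10): fills=#2x#1:3@95; bids=[#2:7@103] asks=[-]
After op 3 cancel(order #1): fills=none; bids=[#2:7@103] asks=[-]
After op 4 [order #3] market_sell(qty=1): fills=#2x#3:1@103; bids=[#2:6@103] asks=[-]
After op 5 [order #4] market_buy(qty=8): fills=none; bids=[#2:6@103] asks=[-]

Answer: BIDS (highest first):
  #2: 6@103
ASKS (lowest first):
  (empty)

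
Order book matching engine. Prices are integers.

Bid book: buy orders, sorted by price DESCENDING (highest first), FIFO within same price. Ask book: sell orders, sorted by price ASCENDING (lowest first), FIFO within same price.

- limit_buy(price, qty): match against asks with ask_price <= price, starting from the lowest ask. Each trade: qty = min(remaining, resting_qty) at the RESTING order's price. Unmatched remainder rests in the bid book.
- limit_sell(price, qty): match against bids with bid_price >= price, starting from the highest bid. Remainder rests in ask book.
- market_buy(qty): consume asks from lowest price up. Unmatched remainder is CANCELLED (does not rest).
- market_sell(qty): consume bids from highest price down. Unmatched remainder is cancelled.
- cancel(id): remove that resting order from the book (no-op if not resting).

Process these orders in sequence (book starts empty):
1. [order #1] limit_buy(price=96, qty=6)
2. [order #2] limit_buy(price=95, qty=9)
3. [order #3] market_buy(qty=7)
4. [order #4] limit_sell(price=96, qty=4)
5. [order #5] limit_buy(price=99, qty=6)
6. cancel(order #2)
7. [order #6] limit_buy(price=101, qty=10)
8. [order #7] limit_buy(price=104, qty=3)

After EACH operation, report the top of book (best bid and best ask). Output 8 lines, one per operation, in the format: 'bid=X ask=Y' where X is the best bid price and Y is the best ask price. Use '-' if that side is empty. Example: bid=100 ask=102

Answer: bid=96 ask=-
bid=96 ask=-
bid=96 ask=-
bid=96 ask=-
bid=99 ask=-
bid=99 ask=-
bid=101 ask=-
bid=104 ask=-

Derivation:
After op 1 [order #1] limit_buy(price=96, qty=6): fills=none; bids=[#1:6@96] asks=[-]
After op 2 [order #2] limit_buy(price=95, qty=9): fills=none; bids=[#1:6@96 #2:9@95] asks=[-]
After op 3 [order #3] market_buy(qty=7): fills=none; bids=[#1:6@96 #2:9@95] asks=[-]
After op 4 [order #4] limit_sell(price=96, qty=4): fills=#1x#4:4@96; bids=[#1:2@96 #2:9@95] asks=[-]
After op 5 [order #5] limit_buy(price=99, qty=6): fills=none; bids=[#5:6@99 #1:2@96 #2:9@95] asks=[-]
After op 6 cancel(order #2): fills=none; bids=[#5:6@99 #1:2@96] asks=[-]
After op 7 [order #6] limit_buy(price=101, qty=10): fills=none; bids=[#6:10@101 #5:6@99 #1:2@96] asks=[-]
After op 8 [order #7] limit_buy(price=104, qty=3): fills=none; bids=[#7:3@104 #6:10@101 #5:6@99 #1:2@96] asks=[-]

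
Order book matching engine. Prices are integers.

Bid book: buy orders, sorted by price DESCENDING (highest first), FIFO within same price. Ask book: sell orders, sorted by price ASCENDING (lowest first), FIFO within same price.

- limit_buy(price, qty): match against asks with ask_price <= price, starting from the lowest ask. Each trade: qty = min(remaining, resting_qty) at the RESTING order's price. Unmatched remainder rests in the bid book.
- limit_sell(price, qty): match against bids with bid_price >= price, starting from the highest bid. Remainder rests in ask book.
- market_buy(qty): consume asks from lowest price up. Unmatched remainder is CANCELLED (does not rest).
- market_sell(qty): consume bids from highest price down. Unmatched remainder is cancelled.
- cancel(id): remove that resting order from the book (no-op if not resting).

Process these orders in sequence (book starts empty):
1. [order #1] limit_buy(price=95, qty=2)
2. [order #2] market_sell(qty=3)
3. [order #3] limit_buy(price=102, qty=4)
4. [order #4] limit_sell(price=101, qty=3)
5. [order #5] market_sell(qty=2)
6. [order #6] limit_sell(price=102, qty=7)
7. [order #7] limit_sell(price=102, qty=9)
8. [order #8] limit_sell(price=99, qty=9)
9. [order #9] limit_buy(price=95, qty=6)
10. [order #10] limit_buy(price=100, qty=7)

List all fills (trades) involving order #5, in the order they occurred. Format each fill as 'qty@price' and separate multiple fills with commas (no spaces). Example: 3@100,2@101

Answer: 1@102

Derivation:
After op 1 [order #1] limit_buy(price=95, qty=2): fills=none; bids=[#1:2@95] asks=[-]
After op 2 [order #2] market_sell(qty=3): fills=#1x#2:2@95; bids=[-] asks=[-]
After op 3 [order #3] limit_buy(price=102, qty=4): fills=none; bids=[#3:4@102] asks=[-]
After op 4 [order #4] limit_sell(price=101, qty=3): fills=#3x#4:3@102; bids=[#3:1@102] asks=[-]
After op 5 [order #5] market_sell(qty=2): fills=#3x#5:1@102; bids=[-] asks=[-]
After op 6 [order #6] limit_sell(price=102, qty=7): fills=none; bids=[-] asks=[#6:7@102]
After op 7 [order #7] limit_sell(price=102, qty=9): fills=none; bids=[-] asks=[#6:7@102 #7:9@102]
After op 8 [order #8] limit_sell(price=99, qty=9): fills=none; bids=[-] asks=[#8:9@99 #6:7@102 #7:9@102]
After op 9 [order #9] limit_buy(price=95, qty=6): fills=none; bids=[#9:6@95] asks=[#8:9@99 #6:7@102 #7:9@102]
After op 10 [order #10] limit_buy(price=100, qty=7): fills=#10x#8:7@99; bids=[#9:6@95] asks=[#8:2@99 #6:7@102 #7:9@102]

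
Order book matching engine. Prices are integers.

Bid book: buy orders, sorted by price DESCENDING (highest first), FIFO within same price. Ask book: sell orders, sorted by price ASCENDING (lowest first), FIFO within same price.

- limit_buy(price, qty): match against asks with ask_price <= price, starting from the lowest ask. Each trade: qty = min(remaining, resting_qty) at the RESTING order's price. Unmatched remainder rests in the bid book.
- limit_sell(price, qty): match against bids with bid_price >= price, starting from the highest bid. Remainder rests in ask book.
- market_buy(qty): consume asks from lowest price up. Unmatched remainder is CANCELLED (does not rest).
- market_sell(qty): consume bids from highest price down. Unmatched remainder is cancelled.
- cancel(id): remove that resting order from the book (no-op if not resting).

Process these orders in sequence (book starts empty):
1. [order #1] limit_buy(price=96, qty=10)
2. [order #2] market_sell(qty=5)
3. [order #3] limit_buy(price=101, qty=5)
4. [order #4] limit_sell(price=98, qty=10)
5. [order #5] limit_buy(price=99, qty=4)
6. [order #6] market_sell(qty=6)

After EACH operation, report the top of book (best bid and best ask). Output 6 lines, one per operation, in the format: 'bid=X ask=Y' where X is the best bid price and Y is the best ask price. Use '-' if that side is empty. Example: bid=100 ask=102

Answer: bid=96 ask=-
bid=96 ask=-
bid=101 ask=-
bid=96 ask=98
bid=96 ask=98
bid=- ask=98

Derivation:
After op 1 [order #1] limit_buy(price=96, qty=10): fills=none; bids=[#1:10@96] asks=[-]
After op 2 [order #2] market_sell(qty=5): fills=#1x#2:5@96; bids=[#1:5@96] asks=[-]
After op 3 [order #3] limit_buy(price=101, qty=5): fills=none; bids=[#3:5@101 #1:5@96] asks=[-]
After op 4 [order #4] limit_sell(price=98, qty=10): fills=#3x#4:5@101; bids=[#1:5@96] asks=[#4:5@98]
After op 5 [order #5] limit_buy(price=99, qty=4): fills=#5x#4:4@98; bids=[#1:5@96] asks=[#4:1@98]
After op 6 [order #6] market_sell(qty=6): fills=#1x#6:5@96; bids=[-] asks=[#4:1@98]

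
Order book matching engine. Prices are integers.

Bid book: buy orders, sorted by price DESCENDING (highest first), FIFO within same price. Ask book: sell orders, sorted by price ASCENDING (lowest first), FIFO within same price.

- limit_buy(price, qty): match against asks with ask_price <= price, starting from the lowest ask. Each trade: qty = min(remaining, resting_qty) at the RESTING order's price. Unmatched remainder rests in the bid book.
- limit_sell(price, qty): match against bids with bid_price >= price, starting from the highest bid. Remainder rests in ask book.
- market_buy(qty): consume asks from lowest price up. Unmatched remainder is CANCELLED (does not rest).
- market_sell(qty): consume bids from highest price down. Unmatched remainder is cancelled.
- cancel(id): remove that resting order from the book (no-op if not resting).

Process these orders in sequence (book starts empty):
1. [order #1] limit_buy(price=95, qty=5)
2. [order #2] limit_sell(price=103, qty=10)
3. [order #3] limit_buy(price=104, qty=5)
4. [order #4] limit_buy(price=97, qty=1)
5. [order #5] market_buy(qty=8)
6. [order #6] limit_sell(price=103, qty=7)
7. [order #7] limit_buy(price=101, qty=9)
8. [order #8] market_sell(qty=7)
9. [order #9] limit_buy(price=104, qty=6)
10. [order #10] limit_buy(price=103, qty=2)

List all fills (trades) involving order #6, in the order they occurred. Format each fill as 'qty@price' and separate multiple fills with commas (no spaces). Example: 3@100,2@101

After op 1 [order #1] limit_buy(price=95, qty=5): fills=none; bids=[#1:5@95] asks=[-]
After op 2 [order #2] limit_sell(price=103, qty=10): fills=none; bids=[#1:5@95] asks=[#2:10@103]
After op 3 [order #3] limit_buy(price=104, qty=5): fills=#3x#2:5@103; bids=[#1:5@95] asks=[#2:5@103]
After op 4 [order #4] limit_buy(price=97, qty=1): fills=none; bids=[#4:1@97 #1:5@95] asks=[#2:5@103]
After op 5 [order #5] market_buy(qty=8): fills=#5x#2:5@103; bids=[#4:1@97 #1:5@95] asks=[-]
After op 6 [order #6] limit_sell(price=103, qty=7): fills=none; bids=[#4:1@97 #1:5@95] asks=[#6:7@103]
After op 7 [order #7] limit_buy(price=101, qty=9): fills=none; bids=[#7:9@101 #4:1@97 #1:5@95] asks=[#6:7@103]
After op 8 [order #8] market_sell(qty=7): fills=#7x#8:7@101; bids=[#7:2@101 #4:1@97 #1:5@95] asks=[#6:7@103]
After op 9 [order #9] limit_buy(price=104, qty=6): fills=#9x#6:6@103; bids=[#7:2@101 #4:1@97 #1:5@95] asks=[#6:1@103]
After op 10 [order #10] limit_buy(price=103, qty=2): fills=#10x#6:1@103; bids=[#10:1@103 #7:2@101 #4:1@97 #1:5@95] asks=[-]

Answer: 6@103,1@103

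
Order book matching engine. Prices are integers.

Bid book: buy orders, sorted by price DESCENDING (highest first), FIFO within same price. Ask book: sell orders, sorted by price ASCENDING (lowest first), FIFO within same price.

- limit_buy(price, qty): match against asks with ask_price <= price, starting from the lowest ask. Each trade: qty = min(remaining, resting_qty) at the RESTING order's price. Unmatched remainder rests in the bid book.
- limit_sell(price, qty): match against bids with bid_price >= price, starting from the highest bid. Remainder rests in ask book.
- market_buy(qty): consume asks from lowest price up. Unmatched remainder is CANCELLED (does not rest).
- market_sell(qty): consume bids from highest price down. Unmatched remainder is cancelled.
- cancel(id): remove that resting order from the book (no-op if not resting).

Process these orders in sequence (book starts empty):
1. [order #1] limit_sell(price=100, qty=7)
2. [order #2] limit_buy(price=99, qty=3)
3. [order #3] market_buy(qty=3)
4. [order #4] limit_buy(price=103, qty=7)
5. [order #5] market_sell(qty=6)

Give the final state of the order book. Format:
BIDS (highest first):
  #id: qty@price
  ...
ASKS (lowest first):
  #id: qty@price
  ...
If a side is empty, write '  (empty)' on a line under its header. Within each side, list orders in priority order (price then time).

After op 1 [order #1] limit_sell(price=100, qty=7): fills=none; bids=[-] asks=[#1:7@100]
After op 2 [order #2] limit_buy(price=99, qty=3): fills=none; bids=[#2:3@99] asks=[#1:7@100]
After op 3 [order #3] market_buy(qty=3): fills=#3x#1:3@100; bids=[#2:3@99] asks=[#1:4@100]
After op 4 [order #4] limit_buy(price=103, qty=7): fills=#4x#1:4@100; bids=[#4:3@103 #2:3@99] asks=[-]
After op 5 [order #5] market_sell(qty=6): fills=#4x#5:3@103 #2x#5:3@99; bids=[-] asks=[-]

Answer: BIDS (highest first):
  (empty)
ASKS (lowest first):
  (empty)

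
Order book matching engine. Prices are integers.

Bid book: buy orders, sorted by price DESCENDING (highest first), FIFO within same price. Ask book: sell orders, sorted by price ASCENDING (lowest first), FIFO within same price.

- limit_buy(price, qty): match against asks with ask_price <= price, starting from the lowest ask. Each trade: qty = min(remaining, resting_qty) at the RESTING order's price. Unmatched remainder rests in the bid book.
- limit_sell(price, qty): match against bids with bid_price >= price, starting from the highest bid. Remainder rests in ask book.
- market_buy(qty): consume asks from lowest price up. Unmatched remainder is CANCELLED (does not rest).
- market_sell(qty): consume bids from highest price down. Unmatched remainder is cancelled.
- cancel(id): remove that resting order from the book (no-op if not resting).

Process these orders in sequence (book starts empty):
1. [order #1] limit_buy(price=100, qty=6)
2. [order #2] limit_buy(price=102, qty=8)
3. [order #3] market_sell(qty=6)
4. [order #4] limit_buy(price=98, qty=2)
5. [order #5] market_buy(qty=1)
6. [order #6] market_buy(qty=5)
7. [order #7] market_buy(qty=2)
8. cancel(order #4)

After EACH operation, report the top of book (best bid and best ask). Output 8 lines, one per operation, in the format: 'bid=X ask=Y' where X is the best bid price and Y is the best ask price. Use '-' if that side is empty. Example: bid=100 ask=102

After op 1 [order #1] limit_buy(price=100, qty=6): fills=none; bids=[#1:6@100] asks=[-]
After op 2 [order #2] limit_buy(price=102, qty=8): fills=none; bids=[#2:8@102 #1:6@100] asks=[-]
After op 3 [order #3] market_sell(qty=6): fills=#2x#3:6@102; bids=[#2:2@102 #1:6@100] asks=[-]
After op 4 [order #4] limit_buy(price=98, qty=2): fills=none; bids=[#2:2@102 #1:6@100 #4:2@98] asks=[-]
After op 5 [order #5] market_buy(qty=1): fills=none; bids=[#2:2@102 #1:6@100 #4:2@98] asks=[-]
After op 6 [order #6] market_buy(qty=5): fills=none; bids=[#2:2@102 #1:6@100 #4:2@98] asks=[-]
After op 7 [order #7] market_buy(qty=2): fills=none; bids=[#2:2@102 #1:6@100 #4:2@98] asks=[-]
After op 8 cancel(order #4): fills=none; bids=[#2:2@102 #1:6@100] asks=[-]

Answer: bid=100 ask=-
bid=102 ask=-
bid=102 ask=-
bid=102 ask=-
bid=102 ask=-
bid=102 ask=-
bid=102 ask=-
bid=102 ask=-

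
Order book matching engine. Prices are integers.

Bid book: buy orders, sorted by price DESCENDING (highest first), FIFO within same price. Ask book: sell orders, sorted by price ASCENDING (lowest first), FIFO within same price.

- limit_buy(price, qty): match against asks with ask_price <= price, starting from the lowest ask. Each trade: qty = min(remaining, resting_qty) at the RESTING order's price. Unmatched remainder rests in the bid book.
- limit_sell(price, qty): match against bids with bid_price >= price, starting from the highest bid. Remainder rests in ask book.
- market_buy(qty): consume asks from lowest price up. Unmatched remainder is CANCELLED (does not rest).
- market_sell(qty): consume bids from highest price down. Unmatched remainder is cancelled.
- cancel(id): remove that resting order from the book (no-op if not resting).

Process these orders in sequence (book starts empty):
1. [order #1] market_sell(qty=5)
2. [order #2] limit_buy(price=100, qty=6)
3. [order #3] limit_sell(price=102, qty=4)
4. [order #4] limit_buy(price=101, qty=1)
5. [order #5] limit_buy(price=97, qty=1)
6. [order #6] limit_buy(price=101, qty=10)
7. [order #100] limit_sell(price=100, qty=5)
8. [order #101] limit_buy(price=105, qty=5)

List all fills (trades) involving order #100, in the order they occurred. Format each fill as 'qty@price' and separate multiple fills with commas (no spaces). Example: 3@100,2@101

Answer: 1@101,4@101

Derivation:
After op 1 [order #1] market_sell(qty=5): fills=none; bids=[-] asks=[-]
After op 2 [order #2] limit_buy(price=100, qty=6): fills=none; bids=[#2:6@100] asks=[-]
After op 3 [order #3] limit_sell(price=102, qty=4): fills=none; bids=[#2:6@100] asks=[#3:4@102]
After op 4 [order #4] limit_buy(price=101, qty=1): fills=none; bids=[#4:1@101 #2:6@100] asks=[#3:4@102]
After op 5 [order #5] limit_buy(price=97, qty=1): fills=none; bids=[#4:1@101 #2:6@100 #5:1@97] asks=[#3:4@102]
After op 6 [order #6] limit_buy(price=101, qty=10): fills=none; bids=[#4:1@101 #6:10@101 #2:6@100 #5:1@97] asks=[#3:4@102]
After op 7 [order #100] limit_sell(price=100, qty=5): fills=#4x#100:1@101 #6x#100:4@101; bids=[#6:6@101 #2:6@100 #5:1@97] asks=[#3:4@102]
After op 8 [order #101] limit_buy(price=105, qty=5): fills=#101x#3:4@102; bids=[#101:1@105 #6:6@101 #2:6@100 #5:1@97] asks=[-]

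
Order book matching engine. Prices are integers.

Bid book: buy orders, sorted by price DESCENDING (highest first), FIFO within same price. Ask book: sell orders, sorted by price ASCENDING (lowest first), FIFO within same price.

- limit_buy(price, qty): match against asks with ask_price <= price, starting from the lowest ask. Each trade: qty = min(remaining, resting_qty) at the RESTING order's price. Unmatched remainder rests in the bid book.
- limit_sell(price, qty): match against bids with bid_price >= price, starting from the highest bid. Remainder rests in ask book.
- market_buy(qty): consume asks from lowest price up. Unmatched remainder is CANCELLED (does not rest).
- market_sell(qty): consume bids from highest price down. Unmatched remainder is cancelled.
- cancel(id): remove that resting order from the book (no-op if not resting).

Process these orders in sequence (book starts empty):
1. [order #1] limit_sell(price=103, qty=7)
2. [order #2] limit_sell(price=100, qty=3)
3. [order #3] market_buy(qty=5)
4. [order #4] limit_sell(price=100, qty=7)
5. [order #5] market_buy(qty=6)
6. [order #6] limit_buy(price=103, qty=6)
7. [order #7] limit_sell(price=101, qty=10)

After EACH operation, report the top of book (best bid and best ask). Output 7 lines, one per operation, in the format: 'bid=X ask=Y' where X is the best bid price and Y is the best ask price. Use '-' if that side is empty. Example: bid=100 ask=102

Answer: bid=- ask=103
bid=- ask=100
bid=- ask=103
bid=- ask=100
bid=- ask=100
bid=- ask=-
bid=- ask=101

Derivation:
After op 1 [order #1] limit_sell(price=103, qty=7): fills=none; bids=[-] asks=[#1:7@103]
After op 2 [order #2] limit_sell(price=100, qty=3): fills=none; bids=[-] asks=[#2:3@100 #1:7@103]
After op 3 [order #3] market_buy(qty=5): fills=#3x#2:3@100 #3x#1:2@103; bids=[-] asks=[#1:5@103]
After op 4 [order #4] limit_sell(price=100, qty=7): fills=none; bids=[-] asks=[#4:7@100 #1:5@103]
After op 5 [order #5] market_buy(qty=6): fills=#5x#4:6@100; bids=[-] asks=[#4:1@100 #1:5@103]
After op 6 [order #6] limit_buy(price=103, qty=6): fills=#6x#4:1@100 #6x#1:5@103; bids=[-] asks=[-]
After op 7 [order #7] limit_sell(price=101, qty=10): fills=none; bids=[-] asks=[#7:10@101]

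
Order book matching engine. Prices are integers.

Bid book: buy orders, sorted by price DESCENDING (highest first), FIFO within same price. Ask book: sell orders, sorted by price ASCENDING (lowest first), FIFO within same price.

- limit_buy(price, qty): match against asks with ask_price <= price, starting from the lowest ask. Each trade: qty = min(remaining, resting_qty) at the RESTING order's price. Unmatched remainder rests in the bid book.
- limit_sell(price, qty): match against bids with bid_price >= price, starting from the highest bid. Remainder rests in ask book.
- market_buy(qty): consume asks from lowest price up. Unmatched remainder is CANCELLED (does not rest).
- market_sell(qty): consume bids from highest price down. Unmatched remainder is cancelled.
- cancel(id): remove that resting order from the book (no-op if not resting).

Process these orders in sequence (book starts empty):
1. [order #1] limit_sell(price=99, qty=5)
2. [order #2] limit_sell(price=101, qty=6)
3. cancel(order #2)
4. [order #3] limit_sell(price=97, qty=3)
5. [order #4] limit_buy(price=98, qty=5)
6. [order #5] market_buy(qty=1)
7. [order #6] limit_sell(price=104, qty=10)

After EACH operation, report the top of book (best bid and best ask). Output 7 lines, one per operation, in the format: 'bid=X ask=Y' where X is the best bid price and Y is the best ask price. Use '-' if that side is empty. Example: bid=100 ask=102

Answer: bid=- ask=99
bid=- ask=99
bid=- ask=99
bid=- ask=97
bid=98 ask=99
bid=98 ask=99
bid=98 ask=99

Derivation:
After op 1 [order #1] limit_sell(price=99, qty=5): fills=none; bids=[-] asks=[#1:5@99]
After op 2 [order #2] limit_sell(price=101, qty=6): fills=none; bids=[-] asks=[#1:5@99 #2:6@101]
After op 3 cancel(order #2): fills=none; bids=[-] asks=[#1:5@99]
After op 4 [order #3] limit_sell(price=97, qty=3): fills=none; bids=[-] asks=[#3:3@97 #1:5@99]
After op 5 [order #4] limit_buy(price=98, qty=5): fills=#4x#3:3@97; bids=[#4:2@98] asks=[#1:5@99]
After op 6 [order #5] market_buy(qty=1): fills=#5x#1:1@99; bids=[#4:2@98] asks=[#1:4@99]
After op 7 [order #6] limit_sell(price=104, qty=10): fills=none; bids=[#4:2@98] asks=[#1:4@99 #6:10@104]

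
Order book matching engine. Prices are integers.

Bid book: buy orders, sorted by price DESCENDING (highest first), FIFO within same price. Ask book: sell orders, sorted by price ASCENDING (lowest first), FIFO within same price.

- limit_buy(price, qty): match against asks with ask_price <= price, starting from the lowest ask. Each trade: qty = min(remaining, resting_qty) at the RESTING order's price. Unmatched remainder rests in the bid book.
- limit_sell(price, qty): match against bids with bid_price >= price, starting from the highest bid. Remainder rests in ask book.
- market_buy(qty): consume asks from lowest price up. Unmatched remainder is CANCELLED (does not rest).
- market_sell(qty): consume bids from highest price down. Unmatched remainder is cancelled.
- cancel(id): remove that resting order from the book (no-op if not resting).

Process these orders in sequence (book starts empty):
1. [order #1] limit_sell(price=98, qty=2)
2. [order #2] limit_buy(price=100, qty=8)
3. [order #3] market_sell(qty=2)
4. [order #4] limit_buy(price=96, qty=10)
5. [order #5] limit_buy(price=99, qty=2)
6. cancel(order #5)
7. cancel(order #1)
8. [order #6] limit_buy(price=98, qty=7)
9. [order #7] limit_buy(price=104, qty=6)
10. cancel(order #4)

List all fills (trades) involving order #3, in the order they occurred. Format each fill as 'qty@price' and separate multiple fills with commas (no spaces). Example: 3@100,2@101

Answer: 2@100

Derivation:
After op 1 [order #1] limit_sell(price=98, qty=2): fills=none; bids=[-] asks=[#1:2@98]
After op 2 [order #2] limit_buy(price=100, qty=8): fills=#2x#1:2@98; bids=[#2:6@100] asks=[-]
After op 3 [order #3] market_sell(qty=2): fills=#2x#3:2@100; bids=[#2:4@100] asks=[-]
After op 4 [order #4] limit_buy(price=96, qty=10): fills=none; bids=[#2:4@100 #4:10@96] asks=[-]
After op 5 [order #5] limit_buy(price=99, qty=2): fills=none; bids=[#2:4@100 #5:2@99 #4:10@96] asks=[-]
After op 6 cancel(order #5): fills=none; bids=[#2:4@100 #4:10@96] asks=[-]
After op 7 cancel(order #1): fills=none; bids=[#2:4@100 #4:10@96] asks=[-]
After op 8 [order #6] limit_buy(price=98, qty=7): fills=none; bids=[#2:4@100 #6:7@98 #4:10@96] asks=[-]
After op 9 [order #7] limit_buy(price=104, qty=6): fills=none; bids=[#7:6@104 #2:4@100 #6:7@98 #4:10@96] asks=[-]
After op 10 cancel(order #4): fills=none; bids=[#7:6@104 #2:4@100 #6:7@98] asks=[-]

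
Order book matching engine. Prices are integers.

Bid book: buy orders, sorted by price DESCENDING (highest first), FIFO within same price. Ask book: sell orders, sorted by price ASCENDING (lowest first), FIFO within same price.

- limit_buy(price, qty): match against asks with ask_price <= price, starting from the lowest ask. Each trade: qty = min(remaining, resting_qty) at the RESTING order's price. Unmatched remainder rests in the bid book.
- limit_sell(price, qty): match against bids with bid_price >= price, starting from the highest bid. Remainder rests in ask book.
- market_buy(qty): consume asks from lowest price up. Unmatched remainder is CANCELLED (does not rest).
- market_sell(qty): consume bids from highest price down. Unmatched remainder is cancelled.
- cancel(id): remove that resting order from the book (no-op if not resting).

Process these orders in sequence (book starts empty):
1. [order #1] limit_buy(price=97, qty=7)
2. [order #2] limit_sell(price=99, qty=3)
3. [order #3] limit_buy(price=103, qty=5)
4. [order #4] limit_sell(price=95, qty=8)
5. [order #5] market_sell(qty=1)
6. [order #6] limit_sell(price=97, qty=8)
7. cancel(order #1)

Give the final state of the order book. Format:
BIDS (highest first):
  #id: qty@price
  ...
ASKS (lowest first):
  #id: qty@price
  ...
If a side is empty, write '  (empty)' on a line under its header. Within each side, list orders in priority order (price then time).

After op 1 [order #1] limit_buy(price=97, qty=7): fills=none; bids=[#1:7@97] asks=[-]
After op 2 [order #2] limit_sell(price=99, qty=3): fills=none; bids=[#1:7@97] asks=[#2:3@99]
After op 3 [order #3] limit_buy(price=103, qty=5): fills=#3x#2:3@99; bids=[#3:2@103 #1:7@97] asks=[-]
After op 4 [order #4] limit_sell(price=95, qty=8): fills=#3x#4:2@103 #1x#4:6@97; bids=[#1:1@97] asks=[-]
After op 5 [order #5] market_sell(qty=1): fills=#1x#5:1@97; bids=[-] asks=[-]
After op 6 [order #6] limit_sell(price=97, qty=8): fills=none; bids=[-] asks=[#6:8@97]
After op 7 cancel(order #1): fills=none; bids=[-] asks=[#6:8@97]

Answer: BIDS (highest first):
  (empty)
ASKS (lowest first):
  #6: 8@97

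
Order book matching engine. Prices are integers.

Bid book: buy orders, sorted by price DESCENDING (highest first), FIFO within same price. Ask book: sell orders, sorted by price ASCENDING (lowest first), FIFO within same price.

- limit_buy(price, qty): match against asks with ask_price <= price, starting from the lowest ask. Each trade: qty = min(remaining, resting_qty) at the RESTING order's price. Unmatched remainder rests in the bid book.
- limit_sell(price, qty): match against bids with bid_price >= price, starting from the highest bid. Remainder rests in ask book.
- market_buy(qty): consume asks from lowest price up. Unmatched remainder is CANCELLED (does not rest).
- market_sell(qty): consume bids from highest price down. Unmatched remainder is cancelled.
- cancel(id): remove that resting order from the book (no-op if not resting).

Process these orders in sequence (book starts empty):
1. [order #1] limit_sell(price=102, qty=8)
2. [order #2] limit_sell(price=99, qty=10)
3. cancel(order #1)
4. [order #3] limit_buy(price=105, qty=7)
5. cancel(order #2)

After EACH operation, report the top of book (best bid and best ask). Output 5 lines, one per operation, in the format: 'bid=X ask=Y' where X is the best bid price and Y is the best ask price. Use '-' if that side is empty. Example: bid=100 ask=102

After op 1 [order #1] limit_sell(price=102, qty=8): fills=none; bids=[-] asks=[#1:8@102]
After op 2 [order #2] limit_sell(price=99, qty=10): fills=none; bids=[-] asks=[#2:10@99 #1:8@102]
After op 3 cancel(order #1): fills=none; bids=[-] asks=[#2:10@99]
After op 4 [order #3] limit_buy(price=105, qty=7): fills=#3x#2:7@99; bids=[-] asks=[#2:3@99]
After op 5 cancel(order #2): fills=none; bids=[-] asks=[-]

Answer: bid=- ask=102
bid=- ask=99
bid=- ask=99
bid=- ask=99
bid=- ask=-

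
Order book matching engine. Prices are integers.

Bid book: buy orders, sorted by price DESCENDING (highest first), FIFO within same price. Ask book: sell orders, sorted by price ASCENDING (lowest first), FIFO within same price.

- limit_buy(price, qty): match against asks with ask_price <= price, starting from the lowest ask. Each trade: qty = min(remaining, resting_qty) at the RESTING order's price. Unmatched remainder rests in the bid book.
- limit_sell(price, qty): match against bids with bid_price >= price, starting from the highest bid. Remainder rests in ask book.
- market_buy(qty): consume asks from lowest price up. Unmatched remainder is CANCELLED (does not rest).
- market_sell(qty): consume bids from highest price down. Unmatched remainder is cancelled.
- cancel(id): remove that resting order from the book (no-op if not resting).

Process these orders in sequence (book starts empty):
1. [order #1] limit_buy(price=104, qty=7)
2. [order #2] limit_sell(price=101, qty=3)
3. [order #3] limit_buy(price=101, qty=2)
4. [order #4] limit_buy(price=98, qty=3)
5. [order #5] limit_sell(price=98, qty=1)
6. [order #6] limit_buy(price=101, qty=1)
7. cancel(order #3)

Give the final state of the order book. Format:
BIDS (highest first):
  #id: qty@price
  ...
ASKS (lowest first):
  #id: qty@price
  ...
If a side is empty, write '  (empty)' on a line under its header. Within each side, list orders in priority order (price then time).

Answer: BIDS (highest first):
  #1: 3@104
  #6: 1@101
  #4: 3@98
ASKS (lowest first):
  (empty)

Derivation:
After op 1 [order #1] limit_buy(price=104, qty=7): fills=none; bids=[#1:7@104] asks=[-]
After op 2 [order #2] limit_sell(price=101, qty=3): fills=#1x#2:3@104; bids=[#1:4@104] asks=[-]
After op 3 [order #3] limit_buy(price=101, qty=2): fills=none; bids=[#1:4@104 #3:2@101] asks=[-]
After op 4 [order #4] limit_buy(price=98, qty=3): fills=none; bids=[#1:4@104 #3:2@101 #4:3@98] asks=[-]
After op 5 [order #5] limit_sell(price=98, qty=1): fills=#1x#5:1@104; bids=[#1:3@104 #3:2@101 #4:3@98] asks=[-]
After op 6 [order #6] limit_buy(price=101, qty=1): fills=none; bids=[#1:3@104 #3:2@101 #6:1@101 #4:3@98] asks=[-]
After op 7 cancel(order #3): fills=none; bids=[#1:3@104 #6:1@101 #4:3@98] asks=[-]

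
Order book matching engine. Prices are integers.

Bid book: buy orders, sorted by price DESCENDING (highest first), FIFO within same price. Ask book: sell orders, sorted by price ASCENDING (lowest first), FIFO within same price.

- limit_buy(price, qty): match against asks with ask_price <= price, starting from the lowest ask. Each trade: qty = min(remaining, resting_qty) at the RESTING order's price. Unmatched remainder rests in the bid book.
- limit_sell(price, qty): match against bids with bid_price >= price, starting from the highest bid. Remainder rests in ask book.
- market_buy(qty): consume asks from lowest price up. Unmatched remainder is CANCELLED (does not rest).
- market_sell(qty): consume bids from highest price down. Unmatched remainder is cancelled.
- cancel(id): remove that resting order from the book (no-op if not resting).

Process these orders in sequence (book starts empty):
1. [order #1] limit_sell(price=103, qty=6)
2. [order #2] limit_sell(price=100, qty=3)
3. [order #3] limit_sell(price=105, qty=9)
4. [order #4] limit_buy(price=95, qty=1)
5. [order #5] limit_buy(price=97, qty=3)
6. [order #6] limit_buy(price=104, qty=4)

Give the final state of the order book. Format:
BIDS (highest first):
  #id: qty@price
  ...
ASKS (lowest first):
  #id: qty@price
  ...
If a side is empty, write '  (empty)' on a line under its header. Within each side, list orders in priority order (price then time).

Answer: BIDS (highest first):
  #5: 3@97
  #4: 1@95
ASKS (lowest first):
  #1: 5@103
  #3: 9@105

Derivation:
After op 1 [order #1] limit_sell(price=103, qty=6): fills=none; bids=[-] asks=[#1:6@103]
After op 2 [order #2] limit_sell(price=100, qty=3): fills=none; bids=[-] asks=[#2:3@100 #1:6@103]
After op 3 [order #3] limit_sell(price=105, qty=9): fills=none; bids=[-] asks=[#2:3@100 #1:6@103 #3:9@105]
After op 4 [order #4] limit_buy(price=95, qty=1): fills=none; bids=[#4:1@95] asks=[#2:3@100 #1:6@103 #3:9@105]
After op 5 [order #5] limit_buy(price=97, qty=3): fills=none; bids=[#5:3@97 #4:1@95] asks=[#2:3@100 #1:6@103 #3:9@105]
After op 6 [order #6] limit_buy(price=104, qty=4): fills=#6x#2:3@100 #6x#1:1@103; bids=[#5:3@97 #4:1@95] asks=[#1:5@103 #3:9@105]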